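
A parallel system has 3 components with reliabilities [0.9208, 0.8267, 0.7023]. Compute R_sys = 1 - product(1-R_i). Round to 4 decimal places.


Components: [0.9208, 0.8267, 0.7023]
(1 - 0.9208) = 0.0792, running product = 0.0792
(1 - 0.8267) = 0.1733, running product = 0.0137
(1 - 0.7023) = 0.2977, running product = 0.0041
Product of (1-R_i) = 0.0041
R_sys = 1 - 0.0041 = 0.9959

0.9959


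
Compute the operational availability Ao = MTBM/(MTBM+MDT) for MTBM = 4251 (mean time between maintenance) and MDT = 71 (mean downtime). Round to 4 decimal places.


MTBM = 4251
MDT = 71
MTBM + MDT = 4322
Ao = 4251 / 4322
Ao = 0.9836

0.9836


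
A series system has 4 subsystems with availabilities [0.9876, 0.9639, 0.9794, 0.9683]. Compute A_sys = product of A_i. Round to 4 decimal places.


Subsystems: [0.9876, 0.9639, 0.9794, 0.9683]
After subsystem 1 (A=0.9876): product = 0.9876
After subsystem 2 (A=0.9639): product = 0.9519
After subsystem 3 (A=0.9794): product = 0.9323
After subsystem 4 (A=0.9683): product = 0.9028
A_sys = 0.9028

0.9028


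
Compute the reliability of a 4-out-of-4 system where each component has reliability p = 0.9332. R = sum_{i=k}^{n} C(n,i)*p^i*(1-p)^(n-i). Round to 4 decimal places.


k = 4, n = 4, p = 0.9332
i=4: C(4,4)=1 * 0.9332^4 * 0.0668^0 = 0.7584
R = sum of terms = 0.7584

0.7584


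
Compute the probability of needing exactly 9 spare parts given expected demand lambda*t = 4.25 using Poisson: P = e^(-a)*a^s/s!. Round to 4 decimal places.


a = 4.25, s = 9
e^(-a) = e^(-4.25) = 0.0143
a^s = 4.25^9 = 452376.8482
s! = 362880
P = 0.0143 * 452376.8482 / 362880
P = 0.0178

0.0178


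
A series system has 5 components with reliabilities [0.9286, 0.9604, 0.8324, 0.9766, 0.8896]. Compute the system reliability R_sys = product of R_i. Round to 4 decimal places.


Components: [0.9286, 0.9604, 0.8324, 0.9766, 0.8896]
After component 1 (R=0.9286): product = 0.9286
After component 2 (R=0.9604): product = 0.8918
After component 3 (R=0.8324): product = 0.7424
After component 4 (R=0.9766): product = 0.725
After component 5 (R=0.8896): product = 0.6449
R_sys = 0.6449

0.6449


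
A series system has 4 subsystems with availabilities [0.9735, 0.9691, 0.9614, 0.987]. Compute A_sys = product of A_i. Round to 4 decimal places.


Subsystems: [0.9735, 0.9691, 0.9614, 0.987]
After subsystem 1 (A=0.9735): product = 0.9735
After subsystem 2 (A=0.9691): product = 0.9434
After subsystem 3 (A=0.9614): product = 0.907
After subsystem 4 (A=0.987): product = 0.8952
A_sys = 0.8952

0.8952


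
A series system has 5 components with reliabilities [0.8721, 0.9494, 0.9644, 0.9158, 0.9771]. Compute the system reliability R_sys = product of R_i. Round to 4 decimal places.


Components: [0.8721, 0.9494, 0.9644, 0.9158, 0.9771]
After component 1 (R=0.8721): product = 0.8721
After component 2 (R=0.9494): product = 0.828
After component 3 (R=0.9644): product = 0.7985
After component 4 (R=0.9158): product = 0.7313
After component 5 (R=0.9771): product = 0.7145
R_sys = 0.7145

0.7145


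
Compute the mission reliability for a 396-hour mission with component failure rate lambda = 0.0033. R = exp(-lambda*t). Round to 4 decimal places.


lambda = 0.0033
mission_time = 396
lambda * t = 0.0033 * 396 = 1.3068
R = exp(-1.3068)
R = 0.2707

0.2707


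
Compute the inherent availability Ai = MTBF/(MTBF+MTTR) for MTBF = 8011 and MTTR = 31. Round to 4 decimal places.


MTBF = 8011
MTTR = 31
MTBF + MTTR = 8042
Ai = 8011 / 8042
Ai = 0.9961

0.9961


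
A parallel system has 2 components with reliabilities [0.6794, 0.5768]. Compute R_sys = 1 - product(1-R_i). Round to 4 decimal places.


Components: [0.6794, 0.5768]
(1 - 0.6794) = 0.3206, running product = 0.3206
(1 - 0.5768) = 0.4232, running product = 0.1357
Product of (1-R_i) = 0.1357
R_sys = 1 - 0.1357 = 0.8643

0.8643


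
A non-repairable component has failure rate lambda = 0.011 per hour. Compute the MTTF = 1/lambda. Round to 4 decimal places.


lambda = 0.011
MTTF = 1 / 0.011
MTTF = 90.9091

90.9091


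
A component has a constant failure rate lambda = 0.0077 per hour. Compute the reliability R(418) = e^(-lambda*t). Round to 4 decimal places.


lambda = 0.0077
t = 418
lambda * t = 3.2186
R(t) = e^(-3.2186)
R(t) = 0.04

0.04


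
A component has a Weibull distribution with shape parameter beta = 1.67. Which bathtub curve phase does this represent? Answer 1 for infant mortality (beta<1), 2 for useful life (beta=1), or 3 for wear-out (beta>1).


beta = 1.67
Compare beta to 1:
beta < 1 => infant mortality (phase 1)
beta = 1 => useful life (phase 2)
beta > 1 => wear-out (phase 3)
Since beta = 1.67, this is wear-out (increasing failure rate)
Phase = 3

3


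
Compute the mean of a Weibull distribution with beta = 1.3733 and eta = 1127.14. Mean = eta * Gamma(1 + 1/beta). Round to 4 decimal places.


beta = 1.3733, eta = 1127.14
1/beta = 0.7282
1 + 1/beta = 1.7282
Gamma(1.7282) = 0.9143
Mean = 1127.14 * 0.9143
Mean = 1030.5202

1030.5202


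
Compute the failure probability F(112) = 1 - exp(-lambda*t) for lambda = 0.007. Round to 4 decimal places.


lambda = 0.007, t = 112
lambda * t = 0.784
exp(-0.784) = 0.4566
F(t) = 1 - 0.4566
F(t) = 0.5434

0.5434


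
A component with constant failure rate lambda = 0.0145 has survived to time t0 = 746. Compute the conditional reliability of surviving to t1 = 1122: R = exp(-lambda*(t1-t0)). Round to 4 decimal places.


lambda = 0.0145
t0 = 746, t1 = 1122
t1 - t0 = 376
lambda * (t1-t0) = 0.0145 * 376 = 5.452
R = exp(-5.452)
R = 0.0043

0.0043


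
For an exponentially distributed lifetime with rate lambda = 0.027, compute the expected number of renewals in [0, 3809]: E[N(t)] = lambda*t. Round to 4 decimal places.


lambda = 0.027
t = 3809
E[N(t)] = lambda * t
E[N(t)] = 0.027 * 3809
E[N(t)] = 102.843

102.843


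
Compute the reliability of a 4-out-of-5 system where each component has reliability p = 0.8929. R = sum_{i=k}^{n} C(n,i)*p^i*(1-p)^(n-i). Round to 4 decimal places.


k = 4, n = 5, p = 0.8929
i=4: C(5,4)=5 * 0.8929^4 * 0.1071^1 = 0.3404
i=5: C(5,5)=1 * 0.8929^5 * 0.1071^0 = 0.5676
R = sum of terms = 0.9079

0.9079


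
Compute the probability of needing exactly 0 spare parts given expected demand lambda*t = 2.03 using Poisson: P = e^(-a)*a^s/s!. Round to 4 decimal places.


a = 2.03, s = 0
e^(-a) = e^(-2.03) = 0.1313
a^s = 2.03^0 = 1.0
s! = 1
P = 0.1313 * 1.0 / 1
P = 0.1313

0.1313


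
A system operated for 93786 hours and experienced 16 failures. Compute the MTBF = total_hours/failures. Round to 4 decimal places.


total_hours = 93786
failures = 16
MTBF = 93786 / 16
MTBF = 5861.625

5861.625


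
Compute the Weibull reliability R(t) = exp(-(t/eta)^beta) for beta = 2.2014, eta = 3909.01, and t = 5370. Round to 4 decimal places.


beta = 2.2014, eta = 3909.01, t = 5370
t/eta = 5370 / 3909.01 = 1.3737
(t/eta)^beta = 1.3737^2.2014 = 2.0118
R(t) = exp(-2.0118)
R(t) = 0.1337

0.1337


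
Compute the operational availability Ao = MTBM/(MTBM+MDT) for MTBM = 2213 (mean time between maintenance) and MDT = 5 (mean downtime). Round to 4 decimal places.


MTBM = 2213
MDT = 5
MTBM + MDT = 2218
Ao = 2213 / 2218
Ao = 0.9977

0.9977


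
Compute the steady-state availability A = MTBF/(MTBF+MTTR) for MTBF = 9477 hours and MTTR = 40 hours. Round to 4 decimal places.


MTBF = 9477
MTTR = 40
MTBF + MTTR = 9517
A = 9477 / 9517
A = 0.9958

0.9958


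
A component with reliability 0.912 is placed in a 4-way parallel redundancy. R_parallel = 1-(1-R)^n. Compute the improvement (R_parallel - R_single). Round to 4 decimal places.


R_single = 0.912, n = 4
1 - R_single = 0.088
(1 - R_single)^n = 0.088^4 = 0.0001
R_parallel = 1 - 0.0001 = 0.9999
Improvement = 0.9999 - 0.912
Improvement = 0.0879

0.0879


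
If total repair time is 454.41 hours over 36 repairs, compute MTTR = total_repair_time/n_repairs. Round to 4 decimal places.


total_repair_time = 454.41
n_repairs = 36
MTTR = 454.41 / 36
MTTR = 12.6225

12.6225


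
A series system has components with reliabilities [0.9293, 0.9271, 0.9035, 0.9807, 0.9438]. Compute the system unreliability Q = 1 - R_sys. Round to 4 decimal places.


Components: [0.9293, 0.9271, 0.9035, 0.9807, 0.9438]
After component 1: product = 0.9293
After component 2: product = 0.8616
After component 3: product = 0.7784
After component 4: product = 0.7634
After component 5: product = 0.7205
R_sys = 0.7205
Q = 1 - 0.7205 = 0.2795

0.2795


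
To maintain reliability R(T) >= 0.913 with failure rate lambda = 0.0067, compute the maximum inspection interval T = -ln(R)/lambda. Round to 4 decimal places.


R_target = 0.913
lambda = 0.0067
-ln(0.913) = 0.091
T = 0.091 / 0.0067
T = 13.585

13.585


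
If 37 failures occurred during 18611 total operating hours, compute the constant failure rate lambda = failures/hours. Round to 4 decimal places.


failures = 37
total_hours = 18611
lambda = 37 / 18611
lambda = 0.002

0.002


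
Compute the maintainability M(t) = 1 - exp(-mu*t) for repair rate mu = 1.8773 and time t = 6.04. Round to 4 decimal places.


mu = 1.8773, t = 6.04
mu * t = 1.8773 * 6.04 = 11.3389
exp(-11.3389) = 0.0
M(t) = 1 - 0.0
M(t) = 1.0

1.0


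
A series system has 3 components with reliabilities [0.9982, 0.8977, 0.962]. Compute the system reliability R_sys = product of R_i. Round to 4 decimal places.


Components: [0.9982, 0.8977, 0.962]
After component 1 (R=0.9982): product = 0.9982
After component 2 (R=0.8977): product = 0.8961
After component 3 (R=0.962): product = 0.862
R_sys = 0.862

0.862


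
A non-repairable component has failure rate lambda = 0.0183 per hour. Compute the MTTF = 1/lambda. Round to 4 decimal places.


lambda = 0.0183
MTTF = 1 / 0.0183
MTTF = 54.6448

54.6448


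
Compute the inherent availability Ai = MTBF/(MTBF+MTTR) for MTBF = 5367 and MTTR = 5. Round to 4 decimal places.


MTBF = 5367
MTTR = 5
MTBF + MTTR = 5372
Ai = 5367 / 5372
Ai = 0.9991

0.9991


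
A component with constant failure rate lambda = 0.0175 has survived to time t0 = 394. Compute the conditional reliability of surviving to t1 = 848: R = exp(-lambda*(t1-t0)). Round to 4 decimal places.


lambda = 0.0175
t0 = 394, t1 = 848
t1 - t0 = 454
lambda * (t1-t0) = 0.0175 * 454 = 7.945
R = exp(-7.945)
R = 0.0004

0.0004


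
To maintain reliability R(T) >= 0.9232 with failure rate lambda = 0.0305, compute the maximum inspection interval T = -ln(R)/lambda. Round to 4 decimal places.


R_target = 0.9232
lambda = 0.0305
-ln(0.9232) = 0.0799
T = 0.0799 / 0.0305
T = 2.62

2.62


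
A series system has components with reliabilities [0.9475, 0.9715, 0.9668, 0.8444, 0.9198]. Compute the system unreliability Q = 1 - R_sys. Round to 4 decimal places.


Components: [0.9475, 0.9715, 0.9668, 0.8444, 0.9198]
After component 1: product = 0.9475
After component 2: product = 0.9205
After component 3: product = 0.8899
After component 4: product = 0.7515
After component 5: product = 0.6912
R_sys = 0.6912
Q = 1 - 0.6912 = 0.3088

0.3088


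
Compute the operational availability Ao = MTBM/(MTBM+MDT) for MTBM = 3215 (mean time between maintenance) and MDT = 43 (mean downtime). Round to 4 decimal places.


MTBM = 3215
MDT = 43
MTBM + MDT = 3258
Ao = 3215 / 3258
Ao = 0.9868

0.9868


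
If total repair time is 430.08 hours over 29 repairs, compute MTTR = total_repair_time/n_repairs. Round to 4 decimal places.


total_repair_time = 430.08
n_repairs = 29
MTTR = 430.08 / 29
MTTR = 14.8303

14.8303


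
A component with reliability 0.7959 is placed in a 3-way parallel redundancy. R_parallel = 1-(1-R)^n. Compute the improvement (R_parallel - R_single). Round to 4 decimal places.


R_single = 0.7959, n = 3
1 - R_single = 0.2041
(1 - R_single)^n = 0.2041^3 = 0.0085
R_parallel = 1 - 0.0085 = 0.9915
Improvement = 0.9915 - 0.7959
Improvement = 0.1956

0.1956


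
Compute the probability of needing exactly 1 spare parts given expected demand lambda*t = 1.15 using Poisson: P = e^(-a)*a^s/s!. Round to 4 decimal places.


a = 1.15, s = 1
e^(-a) = e^(-1.15) = 0.3166
a^s = 1.15^1 = 1.15
s! = 1
P = 0.3166 * 1.15 / 1
P = 0.3641

0.3641


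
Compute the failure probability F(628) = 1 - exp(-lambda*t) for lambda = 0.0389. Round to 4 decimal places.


lambda = 0.0389, t = 628
lambda * t = 24.4292
exp(-24.4292) = 0.0
F(t) = 1 - 0.0
F(t) = 1.0

1.0


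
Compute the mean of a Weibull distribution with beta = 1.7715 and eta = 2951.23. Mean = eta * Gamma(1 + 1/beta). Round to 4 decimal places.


beta = 1.7715, eta = 2951.23
1/beta = 0.5645
1 + 1/beta = 1.5645
Gamma(1.5645) = 0.89
Mean = 2951.23 * 0.89
Mean = 2626.6288

2626.6288


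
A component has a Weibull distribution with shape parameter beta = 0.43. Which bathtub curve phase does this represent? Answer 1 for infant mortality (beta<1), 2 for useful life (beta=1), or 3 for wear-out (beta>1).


beta = 0.43
Compare beta to 1:
beta < 1 => infant mortality (phase 1)
beta = 1 => useful life (phase 2)
beta > 1 => wear-out (phase 3)
Since beta = 0.43, this is infant mortality (decreasing failure rate)
Phase = 1

1


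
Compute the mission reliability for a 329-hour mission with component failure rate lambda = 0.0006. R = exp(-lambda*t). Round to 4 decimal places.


lambda = 0.0006
mission_time = 329
lambda * t = 0.0006 * 329 = 0.1974
R = exp(-0.1974)
R = 0.8209

0.8209


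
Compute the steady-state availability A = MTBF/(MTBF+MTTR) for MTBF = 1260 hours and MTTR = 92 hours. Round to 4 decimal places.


MTBF = 1260
MTTR = 92
MTBF + MTTR = 1352
A = 1260 / 1352
A = 0.932

0.932


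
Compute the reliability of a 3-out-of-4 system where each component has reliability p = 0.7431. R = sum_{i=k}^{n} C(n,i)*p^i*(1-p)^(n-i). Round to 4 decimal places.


k = 3, n = 4, p = 0.7431
i=3: C(4,3)=4 * 0.7431^3 * 0.2569^1 = 0.4217
i=4: C(4,4)=1 * 0.7431^4 * 0.2569^0 = 0.3049
R = sum of terms = 0.7266

0.7266


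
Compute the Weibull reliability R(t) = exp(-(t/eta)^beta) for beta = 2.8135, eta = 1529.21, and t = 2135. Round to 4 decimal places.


beta = 2.8135, eta = 1529.21, t = 2135
t/eta = 2135 / 1529.21 = 1.3961
(t/eta)^beta = 1.3961^2.8135 = 2.5572
R(t) = exp(-2.5572)
R(t) = 0.0775

0.0775


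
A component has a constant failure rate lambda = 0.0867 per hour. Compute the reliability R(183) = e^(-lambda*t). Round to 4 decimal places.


lambda = 0.0867
t = 183
lambda * t = 15.8661
R(t) = e^(-15.8661)
R(t) = 0.0

0.0


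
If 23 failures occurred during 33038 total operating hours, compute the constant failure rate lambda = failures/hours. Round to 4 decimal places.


failures = 23
total_hours = 33038
lambda = 23 / 33038
lambda = 0.0007

0.0007


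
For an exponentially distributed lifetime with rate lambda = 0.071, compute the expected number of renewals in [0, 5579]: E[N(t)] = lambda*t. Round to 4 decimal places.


lambda = 0.071
t = 5579
E[N(t)] = lambda * t
E[N(t)] = 0.071 * 5579
E[N(t)] = 396.109

396.109


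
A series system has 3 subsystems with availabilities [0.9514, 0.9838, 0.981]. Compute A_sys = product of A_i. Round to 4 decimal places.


Subsystems: [0.9514, 0.9838, 0.981]
After subsystem 1 (A=0.9514): product = 0.9514
After subsystem 2 (A=0.9838): product = 0.936
After subsystem 3 (A=0.981): product = 0.9182
A_sys = 0.9182

0.9182


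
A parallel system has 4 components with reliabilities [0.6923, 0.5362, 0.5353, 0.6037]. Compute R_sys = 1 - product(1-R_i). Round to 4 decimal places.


Components: [0.6923, 0.5362, 0.5353, 0.6037]
(1 - 0.6923) = 0.3077, running product = 0.3077
(1 - 0.5362) = 0.4638, running product = 0.1427
(1 - 0.5353) = 0.4647, running product = 0.0663
(1 - 0.6037) = 0.3963, running product = 0.0263
Product of (1-R_i) = 0.0263
R_sys = 1 - 0.0263 = 0.9737

0.9737


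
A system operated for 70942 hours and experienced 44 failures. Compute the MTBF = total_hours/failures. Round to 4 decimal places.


total_hours = 70942
failures = 44
MTBF = 70942 / 44
MTBF = 1612.3182

1612.3182


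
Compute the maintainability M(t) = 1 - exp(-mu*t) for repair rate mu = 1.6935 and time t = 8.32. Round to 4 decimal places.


mu = 1.6935, t = 8.32
mu * t = 1.6935 * 8.32 = 14.0899
exp(-14.0899) = 0.0
M(t) = 1 - 0.0
M(t) = 1.0

1.0


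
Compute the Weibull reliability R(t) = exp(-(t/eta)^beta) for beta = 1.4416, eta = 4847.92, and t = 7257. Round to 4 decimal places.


beta = 1.4416, eta = 4847.92, t = 7257
t/eta = 7257 / 4847.92 = 1.4969
(t/eta)^beta = 1.4969^1.4416 = 1.7888
R(t) = exp(-1.7888)
R(t) = 0.1672

0.1672


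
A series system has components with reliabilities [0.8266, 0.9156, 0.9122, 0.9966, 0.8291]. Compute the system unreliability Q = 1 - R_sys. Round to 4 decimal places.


Components: [0.8266, 0.9156, 0.9122, 0.9966, 0.8291]
After component 1: product = 0.8266
After component 2: product = 0.7568
After component 3: product = 0.6904
After component 4: product = 0.688
After component 5: product = 0.5705
R_sys = 0.5705
Q = 1 - 0.5705 = 0.4295

0.4295


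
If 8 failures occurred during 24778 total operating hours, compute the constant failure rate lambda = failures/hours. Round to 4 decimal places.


failures = 8
total_hours = 24778
lambda = 8 / 24778
lambda = 0.0003

0.0003


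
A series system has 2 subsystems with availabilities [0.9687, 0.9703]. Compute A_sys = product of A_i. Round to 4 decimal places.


Subsystems: [0.9687, 0.9703]
After subsystem 1 (A=0.9687): product = 0.9687
After subsystem 2 (A=0.9703): product = 0.9399
A_sys = 0.9399

0.9399


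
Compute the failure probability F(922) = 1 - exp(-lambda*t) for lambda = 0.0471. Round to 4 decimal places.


lambda = 0.0471, t = 922
lambda * t = 43.4262
exp(-43.4262) = 0.0
F(t) = 1 - 0.0
F(t) = 1.0

1.0


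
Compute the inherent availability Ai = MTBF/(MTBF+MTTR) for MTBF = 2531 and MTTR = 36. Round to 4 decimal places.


MTBF = 2531
MTTR = 36
MTBF + MTTR = 2567
Ai = 2531 / 2567
Ai = 0.986

0.986


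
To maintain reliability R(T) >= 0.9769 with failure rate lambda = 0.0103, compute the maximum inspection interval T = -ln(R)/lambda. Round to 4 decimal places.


R_target = 0.9769
lambda = 0.0103
-ln(0.9769) = 0.0234
T = 0.0234 / 0.0103
T = 2.269

2.269


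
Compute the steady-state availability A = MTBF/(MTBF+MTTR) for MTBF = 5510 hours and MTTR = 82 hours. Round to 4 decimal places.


MTBF = 5510
MTTR = 82
MTBF + MTTR = 5592
A = 5510 / 5592
A = 0.9853

0.9853


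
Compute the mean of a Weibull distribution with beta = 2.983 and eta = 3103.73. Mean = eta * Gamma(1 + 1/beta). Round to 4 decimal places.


beta = 2.983, eta = 3103.73
1/beta = 0.3352
1 + 1/beta = 1.3352
Gamma(1.3352) = 0.8928
Mean = 3103.73 * 0.8928
Mean = 2770.8777

2770.8777


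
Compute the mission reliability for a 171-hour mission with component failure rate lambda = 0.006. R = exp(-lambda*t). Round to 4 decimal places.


lambda = 0.006
mission_time = 171
lambda * t = 0.006 * 171 = 1.026
R = exp(-1.026)
R = 0.3584

0.3584


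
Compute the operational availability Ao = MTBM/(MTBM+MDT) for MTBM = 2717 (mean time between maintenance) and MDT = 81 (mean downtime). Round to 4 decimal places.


MTBM = 2717
MDT = 81
MTBM + MDT = 2798
Ao = 2717 / 2798
Ao = 0.9711

0.9711


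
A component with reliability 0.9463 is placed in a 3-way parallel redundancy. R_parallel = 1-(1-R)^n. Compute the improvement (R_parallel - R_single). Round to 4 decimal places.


R_single = 0.9463, n = 3
1 - R_single = 0.0537
(1 - R_single)^n = 0.0537^3 = 0.0002
R_parallel = 1 - 0.0002 = 0.9998
Improvement = 0.9998 - 0.9463
Improvement = 0.0535

0.0535


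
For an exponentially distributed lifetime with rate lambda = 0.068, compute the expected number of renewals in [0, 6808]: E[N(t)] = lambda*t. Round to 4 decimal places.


lambda = 0.068
t = 6808
E[N(t)] = lambda * t
E[N(t)] = 0.068 * 6808
E[N(t)] = 462.944

462.944


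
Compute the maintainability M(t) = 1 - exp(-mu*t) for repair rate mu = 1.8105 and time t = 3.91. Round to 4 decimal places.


mu = 1.8105, t = 3.91
mu * t = 1.8105 * 3.91 = 7.0791
exp(-7.0791) = 0.0008
M(t) = 1 - 0.0008
M(t) = 0.9992

0.9992


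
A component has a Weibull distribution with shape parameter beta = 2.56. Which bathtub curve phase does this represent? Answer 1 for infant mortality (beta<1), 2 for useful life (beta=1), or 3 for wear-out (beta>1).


beta = 2.56
Compare beta to 1:
beta < 1 => infant mortality (phase 1)
beta = 1 => useful life (phase 2)
beta > 1 => wear-out (phase 3)
Since beta = 2.56, this is wear-out (increasing failure rate)
Phase = 3

3


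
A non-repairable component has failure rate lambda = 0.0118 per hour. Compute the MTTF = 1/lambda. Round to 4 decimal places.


lambda = 0.0118
MTTF = 1 / 0.0118
MTTF = 84.7458

84.7458


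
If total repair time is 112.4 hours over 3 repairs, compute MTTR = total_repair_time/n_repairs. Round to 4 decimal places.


total_repair_time = 112.4
n_repairs = 3
MTTR = 112.4 / 3
MTTR = 37.4667

37.4667


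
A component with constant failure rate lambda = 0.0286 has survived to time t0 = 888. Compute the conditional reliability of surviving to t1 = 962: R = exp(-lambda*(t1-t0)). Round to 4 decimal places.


lambda = 0.0286
t0 = 888, t1 = 962
t1 - t0 = 74
lambda * (t1-t0) = 0.0286 * 74 = 2.1164
R = exp(-2.1164)
R = 0.1205

0.1205


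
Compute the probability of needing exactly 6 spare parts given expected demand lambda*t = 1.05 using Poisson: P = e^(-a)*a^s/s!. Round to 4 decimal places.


a = 1.05, s = 6
e^(-a) = e^(-1.05) = 0.3499
a^s = 1.05^6 = 1.3401
s! = 720
P = 0.3499 * 1.3401 / 720
P = 0.0007

0.0007


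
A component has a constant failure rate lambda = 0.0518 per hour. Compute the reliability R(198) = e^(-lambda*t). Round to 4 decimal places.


lambda = 0.0518
t = 198
lambda * t = 10.2564
R(t) = e^(-10.2564)
R(t) = 0.0

0.0


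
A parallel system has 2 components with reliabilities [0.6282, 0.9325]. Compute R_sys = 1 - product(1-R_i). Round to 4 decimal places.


Components: [0.6282, 0.9325]
(1 - 0.6282) = 0.3718, running product = 0.3718
(1 - 0.9325) = 0.0675, running product = 0.0251
Product of (1-R_i) = 0.0251
R_sys = 1 - 0.0251 = 0.9749

0.9749


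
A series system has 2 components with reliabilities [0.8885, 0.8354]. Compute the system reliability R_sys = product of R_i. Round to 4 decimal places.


Components: [0.8885, 0.8354]
After component 1 (R=0.8885): product = 0.8885
After component 2 (R=0.8354): product = 0.7423
R_sys = 0.7423

0.7423


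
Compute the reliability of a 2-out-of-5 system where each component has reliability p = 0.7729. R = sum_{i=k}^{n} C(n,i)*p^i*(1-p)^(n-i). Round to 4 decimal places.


k = 2, n = 5, p = 0.7729
i=2: C(5,2)=10 * 0.7729^2 * 0.2271^3 = 0.07
i=3: C(5,3)=10 * 0.7729^3 * 0.2271^2 = 0.2381
i=4: C(5,4)=5 * 0.7729^4 * 0.2271^1 = 0.4052
i=5: C(5,5)=1 * 0.7729^5 * 0.2271^0 = 0.2758
R = sum of terms = 0.9891

0.9891


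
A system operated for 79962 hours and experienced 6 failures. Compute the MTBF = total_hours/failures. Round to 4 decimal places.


total_hours = 79962
failures = 6
MTBF = 79962 / 6
MTBF = 13327.0

13327.0


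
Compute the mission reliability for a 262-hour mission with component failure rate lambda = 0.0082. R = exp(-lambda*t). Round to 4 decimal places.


lambda = 0.0082
mission_time = 262
lambda * t = 0.0082 * 262 = 2.1484
R = exp(-2.1484)
R = 0.1167

0.1167


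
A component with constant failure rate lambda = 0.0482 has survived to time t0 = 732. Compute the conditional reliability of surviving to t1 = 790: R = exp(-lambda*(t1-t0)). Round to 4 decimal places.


lambda = 0.0482
t0 = 732, t1 = 790
t1 - t0 = 58
lambda * (t1-t0) = 0.0482 * 58 = 2.7956
R = exp(-2.7956)
R = 0.0611

0.0611


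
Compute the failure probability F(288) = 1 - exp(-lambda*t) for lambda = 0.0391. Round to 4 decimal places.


lambda = 0.0391, t = 288
lambda * t = 11.2608
exp(-11.2608) = 0.0
F(t) = 1 - 0.0
F(t) = 1.0

1.0


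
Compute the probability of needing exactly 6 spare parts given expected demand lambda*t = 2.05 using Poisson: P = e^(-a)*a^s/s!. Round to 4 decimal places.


a = 2.05, s = 6
e^(-a) = e^(-2.05) = 0.1287
a^s = 2.05^6 = 74.2204
s! = 720
P = 0.1287 * 74.2204 / 720
P = 0.0133

0.0133


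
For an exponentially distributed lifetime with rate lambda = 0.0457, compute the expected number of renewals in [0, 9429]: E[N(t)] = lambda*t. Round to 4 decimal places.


lambda = 0.0457
t = 9429
E[N(t)] = lambda * t
E[N(t)] = 0.0457 * 9429
E[N(t)] = 430.9053

430.9053


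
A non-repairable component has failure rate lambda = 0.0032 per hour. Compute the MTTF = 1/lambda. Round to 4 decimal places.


lambda = 0.0032
MTTF = 1 / 0.0032
MTTF = 312.5

312.5


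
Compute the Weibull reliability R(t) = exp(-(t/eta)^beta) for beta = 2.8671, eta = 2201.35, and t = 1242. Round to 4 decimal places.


beta = 2.8671, eta = 2201.35, t = 1242
t/eta = 1242 / 2201.35 = 0.5642
(t/eta)^beta = 0.5642^2.8671 = 0.1938
R(t) = exp(-0.1938)
R(t) = 0.8238

0.8238


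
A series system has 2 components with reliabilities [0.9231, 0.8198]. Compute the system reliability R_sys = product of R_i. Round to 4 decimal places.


Components: [0.9231, 0.8198]
After component 1 (R=0.9231): product = 0.9231
After component 2 (R=0.8198): product = 0.7568
R_sys = 0.7568

0.7568


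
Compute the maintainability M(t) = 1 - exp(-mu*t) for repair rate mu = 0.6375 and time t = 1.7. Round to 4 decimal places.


mu = 0.6375, t = 1.7
mu * t = 0.6375 * 1.7 = 1.0837
exp(-1.0837) = 0.3383
M(t) = 1 - 0.3383
M(t) = 0.6617

0.6617


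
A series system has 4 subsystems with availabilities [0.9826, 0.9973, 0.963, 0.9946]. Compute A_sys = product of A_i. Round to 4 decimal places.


Subsystems: [0.9826, 0.9973, 0.963, 0.9946]
After subsystem 1 (A=0.9826): product = 0.9826
After subsystem 2 (A=0.9973): product = 0.9799
After subsystem 3 (A=0.963): product = 0.9437
After subsystem 4 (A=0.9946): product = 0.9386
A_sys = 0.9386

0.9386


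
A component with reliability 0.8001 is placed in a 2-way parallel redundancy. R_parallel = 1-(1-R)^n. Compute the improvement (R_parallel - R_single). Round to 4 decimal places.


R_single = 0.8001, n = 2
1 - R_single = 0.1999
(1 - R_single)^n = 0.1999^2 = 0.04
R_parallel = 1 - 0.04 = 0.96
Improvement = 0.96 - 0.8001
Improvement = 0.1599

0.1599


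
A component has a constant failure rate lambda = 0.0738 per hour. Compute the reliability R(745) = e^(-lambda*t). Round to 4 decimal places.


lambda = 0.0738
t = 745
lambda * t = 54.981
R(t) = e^(-54.981)
R(t) = 0.0

0.0


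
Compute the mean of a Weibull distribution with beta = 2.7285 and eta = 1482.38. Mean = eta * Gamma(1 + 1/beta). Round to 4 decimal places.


beta = 2.7285, eta = 1482.38
1/beta = 0.3665
1 + 1/beta = 1.3665
Gamma(1.3665) = 0.8896
Mean = 1482.38 * 0.8896
Mean = 1318.7362

1318.7362


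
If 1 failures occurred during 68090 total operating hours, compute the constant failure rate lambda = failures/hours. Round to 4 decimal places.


failures = 1
total_hours = 68090
lambda = 1 / 68090
lambda = 0.0

0.0


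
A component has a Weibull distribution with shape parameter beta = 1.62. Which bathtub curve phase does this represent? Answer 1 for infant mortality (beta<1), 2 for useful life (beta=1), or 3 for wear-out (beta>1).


beta = 1.62
Compare beta to 1:
beta < 1 => infant mortality (phase 1)
beta = 1 => useful life (phase 2)
beta > 1 => wear-out (phase 3)
Since beta = 1.62, this is wear-out (increasing failure rate)
Phase = 3

3


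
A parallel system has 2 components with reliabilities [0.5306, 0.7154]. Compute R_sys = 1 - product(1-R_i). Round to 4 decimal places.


Components: [0.5306, 0.7154]
(1 - 0.5306) = 0.4694, running product = 0.4694
(1 - 0.7154) = 0.2846, running product = 0.1336
Product of (1-R_i) = 0.1336
R_sys = 1 - 0.1336 = 0.8664

0.8664


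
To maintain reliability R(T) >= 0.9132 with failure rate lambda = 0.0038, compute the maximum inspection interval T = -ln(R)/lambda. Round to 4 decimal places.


R_target = 0.9132
lambda = 0.0038
-ln(0.9132) = 0.0908
T = 0.0908 / 0.0038
T = 23.8948

23.8948


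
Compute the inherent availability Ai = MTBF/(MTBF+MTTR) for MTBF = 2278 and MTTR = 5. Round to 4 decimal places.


MTBF = 2278
MTTR = 5
MTBF + MTTR = 2283
Ai = 2278 / 2283
Ai = 0.9978

0.9978


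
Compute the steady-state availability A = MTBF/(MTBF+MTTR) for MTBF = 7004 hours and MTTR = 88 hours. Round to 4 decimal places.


MTBF = 7004
MTTR = 88
MTBF + MTTR = 7092
A = 7004 / 7092
A = 0.9876

0.9876


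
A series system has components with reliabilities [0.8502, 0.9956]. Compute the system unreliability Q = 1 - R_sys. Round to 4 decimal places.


Components: [0.8502, 0.9956]
After component 1: product = 0.8502
After component 2: product = 0.8465
R_sys = 0.8465
Q = 1 - 0.8465 = 0.1535

0.1535


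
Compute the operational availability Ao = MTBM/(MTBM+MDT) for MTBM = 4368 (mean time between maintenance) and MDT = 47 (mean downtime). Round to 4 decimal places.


MTBM = 4368
MDT = 47
MTBM + MDT = 4415
Ao = 4368 / 4415
Ao = 0.9894

0.9894


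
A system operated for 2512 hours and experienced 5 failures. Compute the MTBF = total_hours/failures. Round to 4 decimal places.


total_hours = 2512
failures = 5
MTBF = 2512 / 5
MTBF = 502.4

502.4


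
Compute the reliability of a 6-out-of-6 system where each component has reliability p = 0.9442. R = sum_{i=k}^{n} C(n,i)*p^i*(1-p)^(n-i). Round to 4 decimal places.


k = 6, n = 6, p = 0.9442
i=6: C(6,6)=1 * 0.9442^6 * 0.0558^0 = 0.7086
R = sum of terms = 0.7086

0.7086


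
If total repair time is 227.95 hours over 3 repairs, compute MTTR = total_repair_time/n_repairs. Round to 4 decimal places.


total_repair_time = 227.95
n_repairs = 3
MTTR = 227.95 / 3
MTTR = 75.9833

75.9833


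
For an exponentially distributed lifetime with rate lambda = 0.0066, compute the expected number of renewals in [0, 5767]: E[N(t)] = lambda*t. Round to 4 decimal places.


lambda = 0.0066
t = 5767
E[N(t)] = lambda * t
E[N(t)] = 0.0066 * 5767
E[N(t)] = 38.0622

38.0622


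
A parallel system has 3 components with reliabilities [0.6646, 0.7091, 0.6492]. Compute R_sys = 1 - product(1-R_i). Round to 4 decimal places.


Components: [0.6646, 0.7091, 0.6492]
(1 - 0.6646) = 0.3354, running product = 0.3354
(1 - 0.7091) = 0.2909, running product = 0.0976
(1 - 0.6492) = 0.3508, running product = 0.0342
Product of (1-R_i) = 0.0342
R_sys = 1 - 0.0342 = 0.9658

0.9658


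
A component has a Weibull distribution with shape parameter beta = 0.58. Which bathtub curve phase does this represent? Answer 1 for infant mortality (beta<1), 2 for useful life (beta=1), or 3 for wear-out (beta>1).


beta = 0.58
Compare beta to 1:
beta < 1 => infant mortality (phase 1)
beta = 1 => useful life (phase 2)
beta > 1 => wear-out (phase 3)
Since beta = 0.58, this is infant mortality (decreasing failure rate)
Phase = 1

1


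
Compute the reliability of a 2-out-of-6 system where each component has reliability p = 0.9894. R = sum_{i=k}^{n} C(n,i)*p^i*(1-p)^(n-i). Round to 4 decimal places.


k = 2, n = 6, p = 0.9894
i=2: C(6,2)=15 * 0.9894^2 * 0.0106^4 = 0.0
i=3: C(6,3)=20 * 0.9894^3 * 0.0106^3 = 0.0
i=4: C(6,4)=15 * 0.9894^4 * 0.0106^2 = 0.0016
i=5: C(6,5)=6 * 0.9894^5 * 0.0106^1 = 0.0603
i=6: C(6,6)=1 * 0.9894^6 * 0.0106^0 = 0.9381
R = sum of terms = 1.0

1.0


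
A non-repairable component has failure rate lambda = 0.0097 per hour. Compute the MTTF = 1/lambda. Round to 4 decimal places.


lambda = 0.0097
MTTF = 1 / 0.0097
MTTF = 103.0928

103.0928


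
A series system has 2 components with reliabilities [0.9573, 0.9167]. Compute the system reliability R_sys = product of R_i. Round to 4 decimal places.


Components: [0.9573, 0.9167]
After component 1 (R=0.9573): product = 0.9573
After component 2 (R=0.9167): product = 0.8776
R_sys = 0.8776

0.8776


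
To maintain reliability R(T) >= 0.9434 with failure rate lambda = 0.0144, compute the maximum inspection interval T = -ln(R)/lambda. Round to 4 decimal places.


R_target = 0.9434
lambda = 0.0144
-ln(0.9434) = 0.0583
T = 0.0583 / 0.0144
T = 4.0462

4.0462


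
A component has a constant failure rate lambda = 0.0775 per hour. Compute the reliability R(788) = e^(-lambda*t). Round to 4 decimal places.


lambda = 0.0775
t = 788
lambda * t = 61.07
R(t) = e^(-61.07)
R(t) = 0.0

0.0


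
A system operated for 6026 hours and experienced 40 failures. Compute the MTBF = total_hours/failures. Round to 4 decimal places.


total_hours = 6026
failures = 40
MTBF = 6026 / 40
MTBF = 150.65

150.65


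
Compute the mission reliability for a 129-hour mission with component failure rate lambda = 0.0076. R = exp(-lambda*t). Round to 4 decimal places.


lambda = 0.0076
mission_time = 129
lambda * t = 0.0076 * 129 = 0.9804
R = exp(-0.9804)
R = 0.3752

0.3752


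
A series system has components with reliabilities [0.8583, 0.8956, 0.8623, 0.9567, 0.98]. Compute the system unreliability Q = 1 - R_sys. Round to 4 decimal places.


Components: [0.8583, 0.8956, 0.8623, 0.9567, 0.98]
After component 1: product = 0.8583
After component 2: product = 0.7687
After component 3: product = 0.6628
After component 4: product = 0.6341
After component 5: product = 0.6215
R_sys = 0.6215
Q = 1 - 0.6215 = 0.3785

0.3785


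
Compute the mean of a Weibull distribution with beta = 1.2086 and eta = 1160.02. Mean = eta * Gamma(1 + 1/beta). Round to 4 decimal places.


beta = 1.2086, eta = 1160.02
1/beta = 0.8274
1 + 1/beta = 1.8274
Gamma(1.8274) = 0.9389
Mean = 1160.02 * 0.9389
Mean = 1089.1941

1089.1941


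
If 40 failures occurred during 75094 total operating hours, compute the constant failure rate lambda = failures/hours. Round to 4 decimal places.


failures = 40
total_hours = 75094
lambda = 40 / 75094
lambda = 0.0005

0.0005


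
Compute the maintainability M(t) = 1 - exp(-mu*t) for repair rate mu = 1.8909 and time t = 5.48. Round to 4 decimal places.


mu = 1.8909, t = 5.48
mu * t = 1.8909 * 5.48 = 10.3621
exp(-10.3621) = 0.0
M(t) = 1 - 0.0
M(t) = 1.0

1.0


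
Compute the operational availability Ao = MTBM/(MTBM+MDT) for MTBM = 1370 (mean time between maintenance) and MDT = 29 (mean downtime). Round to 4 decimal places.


MTBM = 1370
MDT = 29
MTBM + MDT = 1399
Ao = 1370 / 1399
Ao = 0.9793

0.9793


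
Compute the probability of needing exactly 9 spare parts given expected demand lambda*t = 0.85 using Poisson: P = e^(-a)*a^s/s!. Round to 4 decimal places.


a = 0.85, s = 9
e^(-a) = e^(-0.85) = 0.4274
a^s = 0.85^9 = 0.2316
s! = 362880
P = 0.4274 * 0.2316 / 362880
P = 0.0

0.0


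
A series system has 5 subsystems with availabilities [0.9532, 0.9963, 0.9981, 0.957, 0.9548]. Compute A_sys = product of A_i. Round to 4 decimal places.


Subsystems: [0.9532, 0.9963, 0.9981, 0.957, 0.9548]
After subsystem 1 (A=0.9532): product = 0.9532
After subsystem 2 (A=0.9963): product = 0.9497
After subsystem 3 (A=0.9981): product = 0.9479
After subsystem 4 (A=0.957): product = 0.9071
After subsystem 5 (A=0.9548): product = 0.8661
A_sys = 0.8661

0.8661


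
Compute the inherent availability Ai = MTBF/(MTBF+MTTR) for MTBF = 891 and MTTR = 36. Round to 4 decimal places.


MTBF = 891
MTTR = 36
MTBF + MTTR = 927
Ai = 891 / 927
Ai = 0.9612

0.9612


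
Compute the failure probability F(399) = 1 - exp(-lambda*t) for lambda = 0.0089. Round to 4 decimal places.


lambda = 0.0089, t = 399
lambda * t = 3.5511
exp(-3.5511) = 0.0287
F(t) = 1 - 0.0287
F(t) = 0.9713

0.9713


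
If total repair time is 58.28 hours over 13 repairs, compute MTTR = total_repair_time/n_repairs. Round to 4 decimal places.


total_repair_time = 58.28
n_repairs = 13
MTTR = 58.28 / 13
MTTR = 4.4831

4.4831


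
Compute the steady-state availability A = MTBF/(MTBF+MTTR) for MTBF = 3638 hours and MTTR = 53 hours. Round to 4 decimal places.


MTBF = 3638
MTTR = 53
MTBF + MTTR = 3691
A = 3638 / 3691
A = 0.9856

0.9856


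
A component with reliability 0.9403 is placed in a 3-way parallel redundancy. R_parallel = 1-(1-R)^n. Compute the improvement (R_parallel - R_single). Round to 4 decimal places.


R_single = 0.9403, n = 3
1 - R_single = 0.0597
(1 - R_single)^n = 0.0597^3 = 0.0002
R_parallel = 1 - 0.0002 = 0.9998
Improvement = 0.9998 - 0.9403
Improvement = 0.0595

0.0595


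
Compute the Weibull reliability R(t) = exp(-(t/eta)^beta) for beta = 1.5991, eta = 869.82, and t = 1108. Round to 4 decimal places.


beta = 1.5991, eta = 869.82, t = 1108
t/eta = 1108 / 869.82 = 1.2738
(t/eta)^beta = 1.2738^1.5991 = 1.4726
R(t) = exp(-1.4726)
R(t) = 0.2293

0.2293


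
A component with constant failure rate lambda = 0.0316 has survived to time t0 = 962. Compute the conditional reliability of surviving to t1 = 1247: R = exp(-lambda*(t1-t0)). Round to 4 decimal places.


lambda = 0.0316
t0 = 962, t1 = 1247
t1 - t0 = 285
lambda * (t1-t0) = 0.0316 * 285 = 9.006
R = exp(-9.006)
R = 0.0001

0.0001


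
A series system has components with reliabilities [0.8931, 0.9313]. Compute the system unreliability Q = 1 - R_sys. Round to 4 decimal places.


Components: [0.8931, 0.9313]
After component 1: product = 0.8931
After component 2: product = 0.8317
R_sys = 0.8317
Q = 1 - 0.8317 = 0.1683

0.1683


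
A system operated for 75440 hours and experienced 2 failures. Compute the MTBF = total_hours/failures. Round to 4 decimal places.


total_hours = 75440
failures = 2
MTBF = 75440 / 2
MTBF = 37720.0

37720.0


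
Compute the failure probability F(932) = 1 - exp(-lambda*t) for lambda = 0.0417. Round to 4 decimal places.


lambda = 0.0417, t = 932
lambda * t = 38.8644
exp(-38.8644) = 0.0
F(t) = 1 - 0.0
F(t) = 1.0

1.0


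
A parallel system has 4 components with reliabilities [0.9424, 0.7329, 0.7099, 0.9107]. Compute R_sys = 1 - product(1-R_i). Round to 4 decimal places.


Components: [0.9424, 0.7329, 0.7099, 0.9107]
(1 - 0.9424) = 0.0576, running product = 0.0576
(1 - 0.7329) = 0.2671, running product = 0.0154
(1 - 0.7099) = 0.2901, running product = 0.0045
(1 - 0.9107) = 0.0893, running product = 0.0004
Product of (1-R_i) = 0.0004
R_sys = 1 - 0.0004 = 0.9996

0.9996


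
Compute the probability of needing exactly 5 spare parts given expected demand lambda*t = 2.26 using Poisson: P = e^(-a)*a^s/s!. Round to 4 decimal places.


a = 2.26, s = 5
e^(-a) = e^(-2.26) = 0.1044
a^s = 2.26^5 = 58.9579
s! = 120
P = 0.1044 * 58.9579 / 120
P = 0.0513

0.0513


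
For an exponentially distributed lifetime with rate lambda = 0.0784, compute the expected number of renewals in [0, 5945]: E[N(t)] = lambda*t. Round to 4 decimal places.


lambda = 0.0784
t = 5945
E[N(t)] = lambda * t
E[N(t)] = 0.0784 * 5945
E[N(t)] = 466.088

466.088


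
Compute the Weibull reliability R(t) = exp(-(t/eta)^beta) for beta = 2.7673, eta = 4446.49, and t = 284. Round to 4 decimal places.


beta = 2.7673, eta = 4446.49, t = 284
t/eta = 284 / 4446.49 = 0.0639
(t/eta)^beta = 0.0639^2.7673 = 0.0005
R(t) = exp(-0.0005)
R(t) = 0.9995

0.9995


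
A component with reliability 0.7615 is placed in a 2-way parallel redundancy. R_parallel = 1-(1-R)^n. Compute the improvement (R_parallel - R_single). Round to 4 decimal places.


R_single = 0.7615, n = 2
1 - R_single = 0.2385
(1 - R_single)^n = 0.2385^2 = 0.0569
R_parallel = 1 - 0.0569 = 0.9431
Improvement = 0.9431 - 0.7615
Improvement = 0.1816

0.1816


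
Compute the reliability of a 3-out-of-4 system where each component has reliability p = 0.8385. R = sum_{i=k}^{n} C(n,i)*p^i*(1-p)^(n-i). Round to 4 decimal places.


k = 3, n = 4, p = 0.8385
i=3: C(4,3)=4 * 0.8385^3 * 0.1615^1 = 0.3808
i=4: C(4,4)=1 * 0.8385^4 * 0.1615^0 = 0.4943
R = sum of terms = 0.8752

0.8752


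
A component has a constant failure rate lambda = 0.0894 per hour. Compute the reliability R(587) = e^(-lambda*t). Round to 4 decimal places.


lambda = 0.0894
t = 587
lambda * t = 52.4778
R(t) = e^(-52.4778)
R(t) = 0.0

0.0
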